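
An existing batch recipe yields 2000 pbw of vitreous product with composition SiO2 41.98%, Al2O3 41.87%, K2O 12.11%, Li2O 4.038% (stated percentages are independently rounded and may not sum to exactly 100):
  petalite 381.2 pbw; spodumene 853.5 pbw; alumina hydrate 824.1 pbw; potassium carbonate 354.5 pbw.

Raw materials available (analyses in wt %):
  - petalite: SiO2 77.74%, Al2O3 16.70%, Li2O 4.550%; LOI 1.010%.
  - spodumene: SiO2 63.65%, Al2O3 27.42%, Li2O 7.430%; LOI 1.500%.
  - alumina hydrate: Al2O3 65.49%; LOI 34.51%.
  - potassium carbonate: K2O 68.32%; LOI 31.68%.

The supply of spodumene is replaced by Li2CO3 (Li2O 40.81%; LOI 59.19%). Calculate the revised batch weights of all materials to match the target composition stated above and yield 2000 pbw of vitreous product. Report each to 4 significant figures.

Revised batch per 2000 pbw vitreous product:
  petalite: 1080 pbw
  Li2CO3: 77.48 pbw
  alumina hydrate: 1003 pbw
  potassium carbonate: 354.5 pbw
Total batch = 2515 pbw; LOI loss = 515.2 pbw

Every computation maintains exact precision at every stage; intermediates are displayed with 4-significant-digit rounding across the worked steps. Every reported value takes exactly one rounding. Derived quantities (yield, net glass mass, four oxide percentages, LOI, the totals) are computed at exact precision from the weighed amounts on 2000 pbw of glass as set out in the problem or answer text.
Oxide-by-oxide targets in 2000 pbw vitreous product:
  SiO2: 41.98% × 2000 = 839.6 pbw
  Al2O3: 41.87% × 2000 = 837.4 pbw
  K2O: 12.11% × 2000 = 242.2 pbw
  Li2O: 4.038% × 2000 = 80.76 pbw
Per-oxide balance check per the reported batch figures, for the quoted basis mass (oxide sums agree with the targets net of answer rounding effects):
  SiO2: 1080·0.7774 = 839.6 pbw (target 839.6 pbw)
  Al2O3: 1080·0.1670 + 1003·0.6549 = 837.2 pbw (target 837.4 pbw)
  K2O: 354.5·0.6832 = 242.2 pbw (target 242.2 pbw)
  Li2O: 1080·0.04550 + 77.48·0.4081 = 80.76 pbw (target 80.76 pbw)
Glass mass check: the batch minus its LOI: 2000 pbw (targets for the oxides total 2000 pbw; against the stated basis, 2000 pbw — any gap is answer rounding).
Whole-batch sum: Σ batch = 2515 pbw; LOI loss = Σ batch·LOI = 515.2 pbw; glass ÷ batch gives a yield of 79.51%.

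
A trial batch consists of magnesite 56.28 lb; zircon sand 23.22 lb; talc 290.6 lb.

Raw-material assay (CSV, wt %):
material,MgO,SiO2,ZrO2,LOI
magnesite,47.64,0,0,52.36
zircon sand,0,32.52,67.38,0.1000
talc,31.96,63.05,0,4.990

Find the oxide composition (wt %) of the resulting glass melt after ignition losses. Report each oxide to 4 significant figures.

Glass mass = 326.1 lb (batch 370.1 − LOI 43.99).
Composition: MgO 36.70%, SiO2 58.50%, ZrO2 4.798%

Full precision is maintained end to end. Values along the way are printed rounded to four significant figures alongside each step; each reported figure undergoes a single rounding — derived quantities, which include the totals, glass mass, the three compositions, yield, ignition loss, are re-derived in full precision, as written in either problem or answer, from the batch weights for 326.1 lb of glass.
Oxide-by-oxide delivered mass:
  MgO: 56.28·0.4764 + 290.6·0.3196 = 119.7 lb
  SiO2: 23.22·0.3252 + 290.6·0.6305 = 190.8 lb
  ZrO2: 23.22·0.6738 = 15.65 lb
LOI: 56.28·0.5236 + 23.22·0.001000 + 290.6·0.04990 = 43.99 lb
batch − LOI leaves glass = 370.1 − 43.99 = 326.1 lb (= the summed oxide contributions)
each wt % is 100 × oxide ÷ glass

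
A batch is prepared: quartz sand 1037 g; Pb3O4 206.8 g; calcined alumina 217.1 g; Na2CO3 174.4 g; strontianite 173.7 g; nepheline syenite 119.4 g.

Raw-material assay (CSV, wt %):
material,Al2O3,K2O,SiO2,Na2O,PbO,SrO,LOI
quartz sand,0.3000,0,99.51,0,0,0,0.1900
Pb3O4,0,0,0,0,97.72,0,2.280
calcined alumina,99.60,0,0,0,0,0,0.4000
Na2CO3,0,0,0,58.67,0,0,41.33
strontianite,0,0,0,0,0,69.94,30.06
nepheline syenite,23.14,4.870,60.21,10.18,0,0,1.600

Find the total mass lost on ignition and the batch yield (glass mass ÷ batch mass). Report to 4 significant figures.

LOI loss = 133.8 g; glass = 1795 g; yield = 93.06%

The working math runs at exact precision end to end; working values are printed rounded to 4 significant figures between the steps. Every reported value is rounded a single time; derived quantities (the six compositions, glass mass, the totals, LOI, the yield) are rebuilt from the weighed amounts per 1795 g of glass at full float precision as they appear in the problem or answer text.
Ignition loss by material:
  quartz sand: 1037 × 0.001900 = 1.970 g
  Pb3O4: 206.8 × 0.02280 = 4.715 g
  calcined alumina: 217.1 × 0.004000 = 0.8684 g
  Na2CO3: 174.4 × 0.4133 = 72.08 g
  strontianite: 173.7 × 0.3006 = 52.21 g
  nepheline syenite: 119.4 × 0.01600 = 1.910 g
Total LOI = 133.8 g
Glass = batch − LOI = 1928 − 133.8 = 1795 g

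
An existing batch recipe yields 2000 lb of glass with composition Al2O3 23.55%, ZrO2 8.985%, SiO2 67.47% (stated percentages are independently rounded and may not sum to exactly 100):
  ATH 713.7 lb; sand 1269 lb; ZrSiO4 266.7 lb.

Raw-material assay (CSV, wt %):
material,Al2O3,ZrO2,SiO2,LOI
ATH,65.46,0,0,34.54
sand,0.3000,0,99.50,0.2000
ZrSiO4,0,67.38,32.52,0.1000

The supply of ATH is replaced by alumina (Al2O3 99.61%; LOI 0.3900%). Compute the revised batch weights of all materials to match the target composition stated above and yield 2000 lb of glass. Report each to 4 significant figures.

Revised batch per 2000 lb glass:
  alumina: 469.0 lb
  sand: 1269 lb
  ZrSiO4: 266.7 lb
Total batch = 2005 lb; LOI loss = 4.634 lb

Values along the way are shown, rounded to four significant figures, at each printed step. Full precision is maintained from first step to last; a single rounding yields each reported figure — all derived quantities, including three oxide percentages, the yield, net glass mass, the totals, ignition loss, are computed starting from the weights on 2000 lb of glass in exact precision, as written in question or answer.
Per-oxide target masses for 2000 lb glass:
  Al2O3: 23.55% × 2000 = 471.0 lb
  ZrO2: 8.985% × 2000 = 179.7 lb
  SiO2: 67.47% × 2000 = 1349 lb
Checking each oxide sum using the reported weights, under the basis named above (sum by sum, the targets are met up to rounding of the answer):
  Al2O3: 469.0·0.9961 + 1269·0.003000 = 471.0 lb (target 471.0 lb)
  ZrO2: 266.7·0.6738 = 179.7 lb (target 179.7 lb)
  SiO2: 1269·0.9950 + 266.7·0.3252 = 1349 lb (target 1349 lb)
Glass-mass sanity pass: total charge less LOI = 2000 lb (per-oxide target masses sum to 2000 lb; against the stated basis, 2000 lb — deltas are rounding alone).
Summing the batch: Σ batch = 2005 lb; loss to ignition Σ batch·LOI = 4.634 lb; as yield: glass ÷ batch → 99.77%.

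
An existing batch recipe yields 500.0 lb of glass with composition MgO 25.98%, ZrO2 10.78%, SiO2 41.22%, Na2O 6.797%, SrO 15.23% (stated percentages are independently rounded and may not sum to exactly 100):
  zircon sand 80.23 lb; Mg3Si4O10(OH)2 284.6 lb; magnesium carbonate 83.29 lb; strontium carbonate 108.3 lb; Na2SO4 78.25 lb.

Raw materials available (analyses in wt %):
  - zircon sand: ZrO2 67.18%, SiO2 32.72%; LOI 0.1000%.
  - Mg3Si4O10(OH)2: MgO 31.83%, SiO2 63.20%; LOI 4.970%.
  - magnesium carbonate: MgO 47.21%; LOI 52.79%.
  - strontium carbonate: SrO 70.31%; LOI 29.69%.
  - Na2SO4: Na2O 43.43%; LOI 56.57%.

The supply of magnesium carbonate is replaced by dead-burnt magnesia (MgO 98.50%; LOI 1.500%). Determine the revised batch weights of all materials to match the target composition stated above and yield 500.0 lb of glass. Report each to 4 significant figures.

Revised batch per 500.0 lb glass:
  zircon sand: 80.23 lb
  Mg3Si4O10(OH)2: 284.6 lb
  dead-burnt magnesia: 39.92 lb
  strontium carbonate: 108.3 lb
  Na2SO4: 78.25 lb
Total batch = 591.3 lb; LOI loss = 91.24 lb

All arithmetic maintains exact precision all the way through — in-progress results are printed with 4-significant-figure rounding in the working — every reported number takes a single rounding — the derived quantities, including five oxide percentages, LOI, the yield, glass mass, the totals, are computed using the weight values for 500.0 lb of glass at full precision, as set out in the question or the answer.
Target oxide masses per 500.0 lb glass:
  MgO: 25.98% × 500.0 = 129.9 lb
  ZrO2: 10.78% × 500.0 = 53.90 lb
  SiO2: 41.22% × 500.0 = 206.1 lb
  Na2O: 6.797% × 500.0 = 33.98 lb
  SrO: 15.23% × 500.0 = 76.15 lb
Sums-versus-targets review from the weights as reported, relative to the basis at hand (summed amounts equal target values modulo rounding of the values):
  MgO: 284.6·0.3183 + 39.92·0.9850 = 129.9 lb (target 129.9 lb)
  ZrO2: 80.23·0.6718 = 53.90 lb (target 53.90 lb)
  SiO2: 80.23·0.3272 + 284.6·0.6320 = 206.1 lb (target 206.1 lb)
  Na2O: 78.25·0.4343 = 33.98 lb (target 33.98 lb)
  SrO: 108.3·0.7031 = 76.15 lb (target 76.15 lb)
Consistency of the glass mass: batch total minus LOI = 500.1 lb (per-oxide target masses sum to 500.0 lb; versus the stated basis of 500.0 lb — any gap is answer rounding).
Adding the batch up: Σ batch = 591.3 lb; LOI removed, Σ of batch·LOI: 91.24 lb; as yield: glass ÷ batch → 84.57%.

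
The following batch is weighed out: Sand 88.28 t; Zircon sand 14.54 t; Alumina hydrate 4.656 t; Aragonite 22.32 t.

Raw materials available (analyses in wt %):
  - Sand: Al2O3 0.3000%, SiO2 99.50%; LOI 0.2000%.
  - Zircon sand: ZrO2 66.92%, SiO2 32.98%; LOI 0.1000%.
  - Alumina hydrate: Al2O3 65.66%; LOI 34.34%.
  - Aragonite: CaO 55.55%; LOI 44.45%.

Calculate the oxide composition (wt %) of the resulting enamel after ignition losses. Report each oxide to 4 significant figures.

Glass mass = 118.1 t (batch 129.8 − LOI 11.71).
Composition: Al2O3 2.813%, ZrO2 8.240%, CaO 10.50%, SiO2 78.45%

The intermediate values appear rounded off to 4 significant digits as written; all internal work maintains full float precision from first step to last — each reported result takes just one rounding; derived quantities, which include four oxide percentages, yield, the totals, glass mass, LOI, are rebuilt in exact precision, as quoted within the problem or answer text, from the batch weights per 118.1 t of glass.
Delivered oxide masses:
  Al2O3: 88.28·0.003000 + 4.656·0.6566 = 3.322 t
  ZrO2: 14.54·0.6692 = 9.730 t
  CaO: 22.32·0.5555 = 12.40 t
  SiO2: 88.28·0.9950 + 14.54·0.3298 = 92.63 t
LOI: 88.28·0.002000 + 14.54·0.001000 + 4.656·0.3434 + 22.32·0.4445 = 11.71 t
Glass mass = batch − LOI = 129.8 − 11.71 = 118.1 t (= Σ oxide masses)
wt %: oxide over glass, times 100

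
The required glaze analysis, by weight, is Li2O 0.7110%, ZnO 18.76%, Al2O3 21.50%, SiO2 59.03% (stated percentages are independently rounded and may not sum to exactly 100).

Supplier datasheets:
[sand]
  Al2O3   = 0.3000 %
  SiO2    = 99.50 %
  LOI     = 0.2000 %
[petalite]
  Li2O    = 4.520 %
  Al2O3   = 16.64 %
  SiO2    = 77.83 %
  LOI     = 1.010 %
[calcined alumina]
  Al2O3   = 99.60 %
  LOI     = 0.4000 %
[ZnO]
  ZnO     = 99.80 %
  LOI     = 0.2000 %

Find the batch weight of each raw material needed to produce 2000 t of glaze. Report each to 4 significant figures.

Values along the way are displayed, rounded to four significant figures, as written — the whole derivation maintains full float precision end to end; every reported value is rounded once only. The derived quantities, which include LOI, the totals, the yield, the four compositions, glass mass, are carried at full float precision, as they appear in the problem or answer text, from the batch weights for 2000 t of glass.
Per-oxide target masses for 2000 t glaze:
  Li2O: 0.7110% × 2000 = 14.22 t
  ZnO: 18.76% × 2000 = 375.2 t
  Al2O3: 21.50% × 2000 = 430.0 t
  SiO2: 59.03% × 2000 = 1181 t
Oxide-by-oxide audit applying the batch weights above, relative to the basis at hand (every target is met by its sum given rounding of the digits):
  Li2O: 314.6·0.04520 = 14.22 t (target 14.22 t)
  ZnO: 376.0·0.9980 = 375.2 t (target 375.2 t)
  Al2O3: 940.4·0.003000 + 314.6·0.1664 + 376.3·0.9960 = 430.0 t (target 430.0 t)
  SiO2: 940.4·0.9950 + 314.6·0.7783 = 1181 t (target 1181 t)
Auditing the glass mass value: net batch after ignition = 2000 t (per-oxide target masses sum to 2000 t; against the stated basis, 2000 t — any gap is answer rounding).
Batch grand total — Σ batch = 2007 t; LOI loss = Σ batch·LOI = 7.315 t; yield: glass divided by total = 99.64%.

Batch per 2000 t glaze:
  sand: 940.4 t
  petalite: 314.6 t
  calcined alumina: 376.3 t
  ZnO: 376.0 t
Total batch = 2007 t; LOI loss = 7.315 t; yield = 99.64%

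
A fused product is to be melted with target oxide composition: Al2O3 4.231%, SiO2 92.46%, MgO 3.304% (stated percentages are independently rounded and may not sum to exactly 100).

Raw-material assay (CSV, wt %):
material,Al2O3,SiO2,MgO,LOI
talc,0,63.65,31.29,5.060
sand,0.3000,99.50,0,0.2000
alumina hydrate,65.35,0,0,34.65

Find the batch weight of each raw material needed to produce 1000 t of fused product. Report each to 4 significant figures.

Batch per 1000 t fused product:
  talc: 105.6 t
  sand: 861.7 t
  alumina hydrate: 60.79 t
Total batch = 1028 t; LOI loss = 28.13 t; yield = 97.26%

Working values appear (rounded to 4 significant digits) on the page; all arithmetic maintains exact precision at every stage. Each reported figure sees exactly one rounding — all derived quantities (totals, yield, glass mass, LOI, the three compositions) are rebuilt from the weighed amounts per 1000 t of glass at full precision as they appear in either problem or answer.
Oxide-by-oxide targets in 1000 t fused product:
  Al2O3: 4.231% × 1000 = 42.31 t
  SiO2: 92.46% × 1000 = 924.6 t
  MgO: 3.304% × 1000 = 33.04 t
Mass-balance tally per oxide with the batch weights as given, under the basis named above (oxide sums agree with the targets given rounding of the digits):
  Al2O3: 861.7·0.003000 + 60.79·0.6535 = 42.31 t (target 42.31 t)
  SiO2: 105.6·0.6365 + 861.7·0.9950 = 924.6 t (target 924.6 t)
  MgO: 105.6·0.3129 = 33.04 t (target 33.04 t)
Glass-mass bookkeeping: total batch − LOI = 1000 t (summing oxide targets gives 1000 t; basis as stated: 1000 t — gaps are rounding artifacts).
Summing the batch: Σ batch = 1028 t; LOI removed, Σ of batch·LOI: 28.13 t; as yield: glass ÷ batch → 97.26%.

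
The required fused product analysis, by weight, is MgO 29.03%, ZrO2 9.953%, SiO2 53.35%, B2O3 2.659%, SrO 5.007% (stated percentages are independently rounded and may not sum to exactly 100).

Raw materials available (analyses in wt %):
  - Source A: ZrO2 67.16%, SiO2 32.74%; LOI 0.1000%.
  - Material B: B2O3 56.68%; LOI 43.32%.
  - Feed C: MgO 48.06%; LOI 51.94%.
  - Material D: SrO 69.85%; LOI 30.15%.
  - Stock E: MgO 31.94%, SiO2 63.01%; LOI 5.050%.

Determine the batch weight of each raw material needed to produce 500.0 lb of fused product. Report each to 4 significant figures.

Intermediates appear, rounded to four significant digits, alongside each step. All internal work carries exact precision from start to finish; each reported result is rounded a single time — all derived quantities are re-derived at exact precision (yield, ignition loss, net glass mass, five oxide percentages, totals) from the batch weights per 500.0 lb of glass as set out in the problem or the answer.
Per-oxide target masses for 500.0 lb fused product:
  MgO: 29.03% × 500.0 = 145.2 lb
  ZrO2: 9.953% × 500.0 = 49.76 lb
  SiO2: 53.35% × 500.0 = 266.8 lb
  B2O3: 2.659% × 500.0 = 13.30 lb
  SrO: 5.007% × 500.0 = 25.04 lb
Balance tally, oxide-wise, using the reported weights, at the basis given (summed amounts equal target values up to rounding of the answer):
  MgO: 46.26·0.4806 + 384.8·0.3194 = 145.1 lb (target 145.2 lb)
  ZrO2: 74.10·0.6716 = 49.77 lb (target 49.76 lb)
  SiO2: 74.10·0.3274 + 384.8·0.6301 = 266.7 lb (target 266.8 lb)
  B2O3: 23.46·0.5668 = 13.30 lb (target 13.30 lb)
  SrO: 35.84·0.6985 = 25.03 lb (target 25.04 lb)
Mass balance on the glass: batch Σ − ignition loss = 500.0 lb (per-oxide target masses sum to 500.0 lb; versus the stated basis of 500.0 lb — any gap is answer rounding).
Total batch = Σ batch = 564.5 lb; Σ batch·LOI gives LOI loss = 64.50 lb; yield: glass divided by total = 88.57%.

Batch per 500.0 lb fused product:
  Source A: 74.10 lb
  Material B: 23.46 lb
  Feed C: 46.26 lb
  Material D: 35.84 lb
  Stock E: 384.8 lb
Total batch = 564.5 lb; LOI loss = 64.50 lb; yield = 88.57%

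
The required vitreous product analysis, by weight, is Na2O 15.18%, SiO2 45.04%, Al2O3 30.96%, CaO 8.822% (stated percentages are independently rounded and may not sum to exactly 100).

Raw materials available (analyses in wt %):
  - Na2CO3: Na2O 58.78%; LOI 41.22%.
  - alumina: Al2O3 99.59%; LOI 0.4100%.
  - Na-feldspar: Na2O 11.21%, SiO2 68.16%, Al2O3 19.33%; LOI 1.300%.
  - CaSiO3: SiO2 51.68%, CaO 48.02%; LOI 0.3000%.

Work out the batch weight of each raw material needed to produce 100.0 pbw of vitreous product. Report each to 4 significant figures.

The intermediate values are shown with 4-significant-figure rounding across the worked steps — the working math maintains full precision in all steps — exactly one rounding lands on every reported result; derived quantities are carried from the weighed amounts for 100.0 pbw of glass at full precision (the four compositions, net glass mass, yield, ignition loss, the totals), as written in question or answer.
Target oxide masses per 100.0 pbw vitreous product:
  Na2O: 15.18% × 100.0 = 15.18 pbw
  SiO2: 45.04% × 100.0 = 45.04 pbw
  Al2O3: 30.96% × 100.0 = 30.96 pbw
  CaO: 8.822% × 100.0 = 8.822 pbw
Sums-versus-targets review on the weights just shown, relative to the basis at hand (sums match the target masses modulo rounding of the values):
  Na2O: 15.88·0.5878 + 52.15·0.1121 = 15.18 pbw (target 15.18 pbw)
  SiO2: 52.15·0.6816 + 18.37·0.5168 = 45.04 pbw (target 45.04 pbw)
  Al2O3: 20.97·0.9959 + 52.15·0.1933 = 30.96 pbw (target 30.96 pbw)
  CaO: 18.37·0.4802 = 8.821 pbw (target 8.822 pbw)
Mass balance on the glass: batch Σ − ignition loss = 100.0 pbw (per-oxide target masses sum to 100.0 pbw; against the stated basis, 100.0 pbw — any gap is answer rounding).
Batch grand total — Σ batch = 107.4 pbw; LOI loss = Σ batch·LOI = 7.365 pbw; yield, glass over the total, = 93.14%.

Batch per 100.0 pbw vitreous product:
  Na2CO3: 15.88 pbw
  alumina: 20.97 pbw
  Na-feldspar: 52.15 pbw
  CaSiO3: 18.37 pbw
Total batch = 107.4 pbw; LOI loss = 7.365 pbw; yield = 93.14%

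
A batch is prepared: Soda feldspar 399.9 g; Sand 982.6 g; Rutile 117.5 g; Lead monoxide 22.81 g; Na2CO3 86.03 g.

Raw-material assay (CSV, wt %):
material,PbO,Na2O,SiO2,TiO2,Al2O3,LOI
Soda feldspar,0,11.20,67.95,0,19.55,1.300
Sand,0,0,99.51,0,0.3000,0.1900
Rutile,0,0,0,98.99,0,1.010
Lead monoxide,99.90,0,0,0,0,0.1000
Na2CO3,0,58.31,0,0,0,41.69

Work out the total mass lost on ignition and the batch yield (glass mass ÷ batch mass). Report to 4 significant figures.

Working values appear (rounded to four significant digits) between the steps. All arithmetic maintains full float precision in all steps. Each reported number carries a single rounding. All derived quantities, which include net glass mass, the yield, totals, LOI, the five compositions, are recomputed at exact precision, as written in question or answer, from the batch weights for 1565 g of glass.
Loss on ignition, line by line:
  Soda feldspar: 399.9 × 0.01300 = 5.199 g
  Sand: 982.6 × 0.001900 = 1.867 g
  Rutile: 117.5 × 0.01010 = 1.187 g
  Lead monoxide: 22.81 × 0.001000 = 0.02281 g
  Na2CO3: 86.03 × 0.4169 = 35.87 g
Total LOI = 44.14 g
Glass = batch − LOI = 1609 − 44.14 = 1565 g

LOI loss = 44.14 g; glass = 1565 g; yield = 97.26%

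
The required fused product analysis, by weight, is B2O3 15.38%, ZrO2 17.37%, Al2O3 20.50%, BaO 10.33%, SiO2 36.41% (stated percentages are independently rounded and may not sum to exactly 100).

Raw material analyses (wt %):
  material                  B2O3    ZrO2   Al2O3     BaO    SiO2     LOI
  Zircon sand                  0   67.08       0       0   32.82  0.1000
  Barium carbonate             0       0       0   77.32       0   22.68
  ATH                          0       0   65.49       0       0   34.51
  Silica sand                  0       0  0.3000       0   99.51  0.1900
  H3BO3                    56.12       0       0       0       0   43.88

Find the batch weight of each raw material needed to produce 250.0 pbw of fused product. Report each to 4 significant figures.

Batch per 250.0 pbw fused product:
  Zircon sand: 64.74 pbw
  Barium carbonate: 33.40 pbw
  ATH: 77.94 pbw
  Silica sand: 70.12 pbw
  H3BO3: 68.51 pbw
Total batch = 314.7 pbw; LOI loss = 64.73 pbw; yield = 79.43%

Values along the way are shown (rounded to 4 significant digits) across the worked steps; every computation holds full float precision through every step; exactly one rounding goes into every reported value — derived quantities, which include the totals, ignition loss, the five compositions, net glass mass, yield, are re-derived in exact precision, as written in either problem or answer, from the batch weights on 250.0 pbw of glass.
Target oxide masses per 250.0 pbw fused product:
  B2O3: 15.38% × 250.0 = 38.45 pbw
  ZrO2: 17.37% × 250.0 = 43.42 pbw
  Al2O3: 20.50% × 250.0 = 51.25 pbw
  BaO: 10.33% × 250.0 = 25.82 pbw
  SiO2: 36.41% × 250.0 = 91.02 pbw
Verifying the oxide balance per the reported batch figures, versus the basis set out (target by target, the sums agree up to rounding of the answer):
  B2O3: 68.51·0.5612 = 38.45 pbw (target 38.45 pbw)
  ZrO2: 64.74·0.6708 = 43.43 pbw (target 43.42 pbw)
  Al2O3: 77.94·0.6549 + 70.12·0.003000 = 51.25 pbw (target 51.25 pbw)
  BaO: 33.40·0.7732 = 25.82 pbw (target 25.82 pbw)
  SiO2: 64.74·0.3282 + 70.12·0.9951 = 91.02 pbw (target 91.02 pbw)
The glass-mass cross-check: Σ batch − LOI loss = 250.0 pbw (the targets, summed, come to 250.0 pbw; with the basis standing at 250.0 pbw — a pure rounding effect).
Batch total: Σ batch = 314.7 pbw; ignition loss, Σ(batch × LOI) = 64.73 pbw; yield, glass over the total, = 79.43%.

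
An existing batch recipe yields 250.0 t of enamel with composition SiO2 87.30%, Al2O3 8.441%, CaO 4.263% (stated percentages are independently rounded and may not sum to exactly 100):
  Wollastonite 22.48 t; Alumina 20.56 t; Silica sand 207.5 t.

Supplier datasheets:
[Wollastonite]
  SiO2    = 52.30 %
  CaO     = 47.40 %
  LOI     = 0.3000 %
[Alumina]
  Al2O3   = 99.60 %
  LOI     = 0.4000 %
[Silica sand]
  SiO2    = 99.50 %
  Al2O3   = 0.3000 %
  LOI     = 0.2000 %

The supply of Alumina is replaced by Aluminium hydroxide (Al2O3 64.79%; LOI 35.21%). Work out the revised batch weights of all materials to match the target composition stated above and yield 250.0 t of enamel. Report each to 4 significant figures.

Each numeric step maintains full precision throughout. Working values are printed, rounded to four significant figures, across the worked steps — every reported figure is rounded only once. Derived quantities (the yield, three oxide percentages, the totals, ignition loss, net glass mass) are carried in full float precision from the batch weights at 250.0 t of glass, exactly as shown in the question or the answer.
Oxide mass targets, per 250.0 t enamel:
  SiO2: 87.30% × 250.0 = 218.2 t
  Al2O3: 8.441% × 250.0 = 21.10 t
  CaO: 4.263% × 250.0 = 10.66 t
Oxide-by-oxide audit per the reported batch figures, per the basis as stated (delivered sums recover each target given rounding of the digits):
  SiO2: 22.48·0.5230 + 207.5·0.9950 = 218.2 t (target 218.2 t)
  Al2O3: 31.61·0.6479 + 207.5·0.003000 = 21.10 t (target 21.10 t)
  CaO: 22.48·0.4740 = 10.66 t (target 10.66 t)
Glass-mass bookkeeping: total batch − LOI = 250.0 t (oxide target masses add up to 250.0 t; basis as stated: 250.0 t — a pure rounding effect).
Batch grand total — Σ batch = 261.6 t; Σ batch·LOI gives LOI loss = 11.61 t; as yield: glass ÷ batch → 95.56%.

Revised batch per 250.0 t enamel:
  Wollastonite: 22.48 t
  Aluminium hydroxide: 31.61 t
  Silica sand: 207.5 t
Total batch = 261.6 t; LOI loss = 11.61 t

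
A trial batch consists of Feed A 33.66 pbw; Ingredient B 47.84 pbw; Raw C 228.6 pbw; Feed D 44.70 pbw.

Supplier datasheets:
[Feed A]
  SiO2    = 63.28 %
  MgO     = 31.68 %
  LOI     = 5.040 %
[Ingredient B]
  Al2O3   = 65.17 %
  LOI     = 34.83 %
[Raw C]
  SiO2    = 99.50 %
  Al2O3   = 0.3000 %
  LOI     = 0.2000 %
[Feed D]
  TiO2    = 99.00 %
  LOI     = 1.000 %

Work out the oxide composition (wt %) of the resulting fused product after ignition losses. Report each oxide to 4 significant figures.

The whole derivation runs at exact precision throughout; mid-chain values appear, rounded to 4 significant figures, when written out — each reported value takes a single rounding; the derived quantities (ignition loss, the totals, four oxide percentages, glass mass, the yield) are carried starting from the weights on 335.5 pbw of glass in exact precision exactly as printed in question or answer.
What the batch supplies per oxide:
  SiO2: 33.66·0.6328 + 228.6·0.9950 = 248.8 pbw
  TiO2: 44.70·0.9900 = 44.25 pbw
  MgO: 33.66·0.3168 = 10.66 pbw
  Al2O3: 47.84·0.6517 + 228.6·0.003000 = 31.86 pbw
LOI: 33.66·0.05040 + 47.84·0.3483 + 228.6·0.002000 + 44.70·0.01000 = 19.26 pbw
Net of LOI, the glass mass = 354.8 − 19.26 = 335.5 pbw (the oxide masses sum to this)
oxide / glass × 100 gives the wt %

Glass mass = 335.5 pbw (batch 354.8 − LOI 19.26).
Composition: SiO2 74.14%, TiO2 13.19%, MgO 3.178%, Al2O3 9.496%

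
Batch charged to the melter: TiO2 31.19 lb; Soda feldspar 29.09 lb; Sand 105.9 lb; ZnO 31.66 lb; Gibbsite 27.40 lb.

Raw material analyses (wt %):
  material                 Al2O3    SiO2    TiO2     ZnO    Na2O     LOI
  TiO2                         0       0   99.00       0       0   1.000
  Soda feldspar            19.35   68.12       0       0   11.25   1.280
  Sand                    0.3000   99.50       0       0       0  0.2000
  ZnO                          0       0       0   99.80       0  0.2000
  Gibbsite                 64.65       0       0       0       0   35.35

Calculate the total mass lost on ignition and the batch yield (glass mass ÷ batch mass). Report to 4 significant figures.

The intermediate values appear rounded to 4 significant digits on the page. The working math runs at exact precision all the way through — every reported figure undergoes a single rounding. All derived quantities are recomputed at full precision (yield, totals, ignition loss, glass mass, five oxide percentages) from the batch weights at 214.6 lb of glass as given in question or answer.
Loss on ignition, line by line:
  TiO2: 31.19 × 0.01000 = 0.3119 lb
  Soda feldspar: 29.09 × 0.01280 = 0.3724 lb
  Sand: 105.9 × 0.002000 = 0.2118 lb
  ZnO: 31.66 × 0.002000 = 0.06332 lb
  Gibbsite: 27.40 × 0.3535 = 9.686 lb
Total LOI = 10.65 lb
Glass = batch − LOI = 225.2 − 10.65 = 214.6 lb

LOI loss = 10.65 lb; glass = 214.6 lb; yield = 95.27%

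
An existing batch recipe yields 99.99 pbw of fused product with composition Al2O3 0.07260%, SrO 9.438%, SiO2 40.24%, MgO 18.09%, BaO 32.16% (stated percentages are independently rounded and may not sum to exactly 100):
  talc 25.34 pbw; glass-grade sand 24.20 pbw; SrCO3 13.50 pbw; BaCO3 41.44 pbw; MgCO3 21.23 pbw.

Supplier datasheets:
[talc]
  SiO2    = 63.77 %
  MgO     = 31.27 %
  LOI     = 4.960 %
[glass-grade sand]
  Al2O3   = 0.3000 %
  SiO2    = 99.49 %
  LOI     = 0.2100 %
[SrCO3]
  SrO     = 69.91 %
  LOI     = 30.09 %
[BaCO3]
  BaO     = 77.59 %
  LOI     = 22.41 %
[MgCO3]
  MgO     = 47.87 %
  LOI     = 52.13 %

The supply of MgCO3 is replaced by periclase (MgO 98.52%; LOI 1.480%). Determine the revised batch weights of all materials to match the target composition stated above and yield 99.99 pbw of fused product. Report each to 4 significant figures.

Revised batch per 99.99 pbw fused product:
  talc: 25.34 pbw
  glass-grade sand: 24.20 pbw
  SrCO3: 13.50 pbw
  BaCO3: 41.44 pbw
  periclase: 10.32 pbw
Total batch = 114.8 pbw; LOI loss = 14.81 pbw

Every computation carries full float precision from start to finish. Working values appear (rounded to four significant digits) as written; a single rounding finalizes every reported number — the derived quantities, including yield, totals, glass mass, LOI, the five compositions, are re-derived from the weighed amounts on 99.99 pbw of glass in full precision exactly as shown in the question or the answer.
Target oxide masses per 99.99 pbw fused product:
  Al2O3: 0.07260% × 99.99 = 0.07259 pbw
  SrO: 9.438% × 99.99 = 9.437 pbw
  SiO2: 40.24% × 99.99 = 40.24 pbw
  MgO: 18.09% × 99.99 = 18.09 pbw
  BaO: 32.16% × 99.99 = 32.16 pbw
Checking each oxide sum with the batch weights as given, at the basis given (sums match the target masses modulo rounding of the values):
  Al2O3: 24.20·0.003000 = 0.07260 pbw (target 0.07259 pbw)
  SrO: 13.50·0.6991 = 9.438 pbw (target 9.437 pbw)
  SiO2: 25.34·0.6377 + 24.20·0.9949 = 40.24 pbw (target 40.24 pbw)
  MgO: 25.34·0.3127 + 10.32·0.9852 = 18.09 pbw (target 18.09 pbw)
  BaO: 41.44·0.7759 = 32.15 pbw (target 32.16 pbw)
Glass-mass bookkeeping: the batch minus its LOI: 99.99 pbw (the targets, summed, come to 99.99 pbw; stated basis 99.99 pbw — gaps are rounding artifacts).
Summing the batch: Σ batch = 114.8 pbw; ignition loss, Σ(batch × LOI) = 14.81 pbw; as yield: glass ÷ batch → 87.10%.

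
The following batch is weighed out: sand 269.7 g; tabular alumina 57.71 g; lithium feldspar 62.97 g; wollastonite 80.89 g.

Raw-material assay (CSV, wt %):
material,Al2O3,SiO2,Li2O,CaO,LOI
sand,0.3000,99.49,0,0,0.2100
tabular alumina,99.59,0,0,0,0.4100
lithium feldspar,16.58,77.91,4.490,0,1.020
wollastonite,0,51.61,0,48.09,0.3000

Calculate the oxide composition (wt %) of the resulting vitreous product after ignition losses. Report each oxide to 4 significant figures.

Exact precision is held in every operation. Values along the way are displayed rounded off to 4 significant figures in the printout; exactly one rounding is applied to each reported value; derived quantities are recomputed from the batch weights at 469.6 g of glass in full float precision (LOI, the yield, four oxide percentages, the totals, glass mass) exactly as shown in question or answer.
Per-oxide mass from batch:
  Al2O3: 269.7·0.003000 + 57.71·0.9959 + 62.97·0.1658 = 68.72 g
  SiO2: 269.7·0.9949 + 62.97·0.7791 + 80.89·0.5161 = 359.1 g
  Li2O: 62.97·0.04490 = 2.827 g
  CaO: 80.89·0.4809 = 38.90 g
LOI: 269.7·0.002100 + 57.71·0.004100 + 62.97·0.01020 + 80.89·0.003000 = 1.688 g
Resulting glass, batch − LOI: 471.3 − 1.688 = 469.6 g (consistent with Σ oxide mass)
percent by weight: oxide/glass ×100

Glass mass = 469.6 g (batch 471.3 − LOI 1.688).
Composition: Al2O3 14.63%, SiO2 76.48%, Li2O 0.6021%, CaO 8.284%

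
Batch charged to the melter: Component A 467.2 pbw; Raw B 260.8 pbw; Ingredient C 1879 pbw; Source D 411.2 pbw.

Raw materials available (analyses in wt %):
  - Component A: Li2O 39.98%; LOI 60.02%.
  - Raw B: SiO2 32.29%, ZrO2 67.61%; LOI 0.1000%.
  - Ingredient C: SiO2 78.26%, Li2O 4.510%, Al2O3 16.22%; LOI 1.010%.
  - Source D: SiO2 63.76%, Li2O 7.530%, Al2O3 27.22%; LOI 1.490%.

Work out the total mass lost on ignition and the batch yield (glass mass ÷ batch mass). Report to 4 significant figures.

The working math carries exact precision end to end — mid-chain values are shown, rounded to 4 significant digits, across the worked steps. A single rounding finalizes each reported figure. All derived quantities (glass mass, the yield, ignition loss, totals, four oxide percentages) are computed in full float precision using the weight values for 2712 pbw of glass as given in problem or answer.
Loss on ignition, line by line:
  Component A: 467.2 × 0.6002 = 280.4 pbw
  Raw B: 260.8 × 0.001000 = 0.2608 pbw
  Ingredient C: 1879 × 0.01010 = 18.98 pbw
  Source D: 411.2 × 0.01490 = 6.127 pbw
Total LOI = 305.8 pbw
Glass = batch − LOI = 3018 − 305.8 = 2712 pbw

LOI loss = 305.8 pbw; glass = 2712 pbw; yield = 89.87%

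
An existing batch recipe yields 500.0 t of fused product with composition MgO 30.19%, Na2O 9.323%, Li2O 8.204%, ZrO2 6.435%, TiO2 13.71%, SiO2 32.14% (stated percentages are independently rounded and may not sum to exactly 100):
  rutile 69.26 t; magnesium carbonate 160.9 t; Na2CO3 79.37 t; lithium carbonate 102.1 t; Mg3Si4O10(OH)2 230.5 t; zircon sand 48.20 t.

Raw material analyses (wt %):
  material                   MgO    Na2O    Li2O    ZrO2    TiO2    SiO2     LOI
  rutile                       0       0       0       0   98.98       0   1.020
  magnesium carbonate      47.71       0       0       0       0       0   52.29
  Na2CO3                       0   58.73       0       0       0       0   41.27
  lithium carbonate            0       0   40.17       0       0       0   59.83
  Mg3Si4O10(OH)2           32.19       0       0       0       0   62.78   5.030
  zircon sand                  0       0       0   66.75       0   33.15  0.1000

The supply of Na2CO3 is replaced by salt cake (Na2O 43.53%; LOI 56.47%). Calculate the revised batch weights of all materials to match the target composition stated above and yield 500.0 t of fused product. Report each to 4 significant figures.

Revised batch per 500.0 t fused product:
  rutile: 69.26 t
  magnesium carbonate: 160.9 t
  salt cake: 107.1 t
  lithium carbonate: 102.1 t
  Mg3Si4O10(OH)2: 230.5 t
  zircon sand: 48.20 t
Total batch = 718.1 t; LOI loss = 218.0 t

The whole derivation keeps exact precision at all times — in-progress results are printed rounded off to 4 significant digits between the steps; exactly one rounding is applied to each reported result; all derived quantities are recomputed from the batch weights at 500.0 t of glass at exact precision (net glass mass, the totals, yield, the six compositions, LOI), as given in problem or answer.
The oxide mass targets at 500.0 t fused product:
  MgO: 30.19% × 500.0 = 151.0 t
  Na2O: 9.323% × 500.0 = 46.62 t
  Li2O: 8.204% × 500.0 = 41.02 t
  ZrO2: 6.435% × 500.0 = 32.17 t
  TiO2: 13.71% × 500.0 = 68.55 t
  SiO2: 32.14% × 500.0 = 160.7 t
Balance tally, oxide-wise, from the weights as reported, relative to the basis at hand (every target is met by its sum modulo rounding of the values):
  MgO: 160.9·0.4771 + 230.5·0.3219 = 151.0 t (target 151.0 t)
  Na2O: 107.1·0.4353 = 46.62 t (target 46.62 t)
  Li2O: 102.1·0.4017 = 41.01 t (target 41.02 t)
  ZrO2: 48.20·0.6675 = 32.17 t (target 32.17 t)
  TiO2: 69.26·0.9898 = 68.55 t (target 68.55 t)
  SiO2: 230.5·0.6278 + 48.20·0.3315 = 160.7 t (target 160.7 t)
Glass-mass sanity pass: Σ batch − LOI loss = 500.0 t (oxide target masses add up to 500.0 t; the stated basis being 500.0 t — any gap is answer rounding).
Whole-batch sum: Σ batch = 718.1 t; the LOI term Σ batch·LOI equals 218.0 t; the yield ratio, glass ÷ batch: 69.63%.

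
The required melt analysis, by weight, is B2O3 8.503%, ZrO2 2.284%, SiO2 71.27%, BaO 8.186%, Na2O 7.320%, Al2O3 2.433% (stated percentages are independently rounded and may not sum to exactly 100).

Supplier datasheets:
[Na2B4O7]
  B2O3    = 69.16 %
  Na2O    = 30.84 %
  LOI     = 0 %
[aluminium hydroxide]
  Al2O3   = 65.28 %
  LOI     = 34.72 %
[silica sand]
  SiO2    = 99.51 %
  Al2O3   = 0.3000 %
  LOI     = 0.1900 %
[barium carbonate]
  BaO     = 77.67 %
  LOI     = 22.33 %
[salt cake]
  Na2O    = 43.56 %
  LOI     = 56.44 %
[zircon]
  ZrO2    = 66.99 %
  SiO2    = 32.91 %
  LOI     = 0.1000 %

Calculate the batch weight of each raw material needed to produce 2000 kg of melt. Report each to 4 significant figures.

Intermediates are displayed, rounded to 4 significant digits, in the working — each numeric step keeps full float precision in every operation. Every reported result is rounded once only; the derived quantities, including six oxide percentages, totals, ignition loss, the yield, glass mass, are computed using the weight values per 2000 kg of glass at full precision exactly as printed in the question or the answer.
Target oxide masses per 2000 kg melt:
  B2O3: 8.503% × 2000 = 170.1 kg
  ZrO2: 2.284% × 2000 = 45.68 kg
  SiO2: 71.27% × 2000 = 1425 kg
  BaO: 8.186% × 2000 = 163.7 kg
  Na2O: 7.320% × 2000 = 146.4 kg
  Al2O3: 2.433% × 2000 = 48.66 kg
Oxide-by-oxide audit applying the batch weights above, against the basis in use (target by target, the sums agree net of answer rounding effects):
  B2O3: 245.9·0.6916 = 170.1 kg (target 170.1 kg)
  ZrO2: 68.19·0.6699 = 45.68 kg (target 45.68 kg)
  SiO2: 1410·0.9951 + 68.19·0.3291 = 1426 kg (target 1425 kg)
  BaO: 210.8·0.7767 = 163.7 kg (target 163.7 kg)
  Na2O: 245.9·0.3084 + 162.0·0.4356 = 146.4 kg (target 146.4 kg)
  Al2O3: 68.06·0.6528 + 1410·0.003000 = 48.66 kg (target 48.66 kg)
Mass balance on the glass: whole batch net of LOI = 2000 kg (the targets, summed, come to 2000 kg; stated basis 2000 kg — gaps are rounding artifacts).
Batch grand total — Σ batch = 2165 kg; LOI loss = Σ batch·LOI = 164.9 kg; glass ÷ batch gives a yield of 92.38%.

Batch per 2000 kg melt:
  Na2B4O7: 245.9 kg
  aluminium hydroxide: 68.06 kg
  silica sand: 1410 kg
  barium carbonate: 210.8 kg
  salt cake: 162.0 kg
  zircon: 68.19 kg
Total batch = 2165 kg; LOI loss = 164.9 kg; yield = 92.38%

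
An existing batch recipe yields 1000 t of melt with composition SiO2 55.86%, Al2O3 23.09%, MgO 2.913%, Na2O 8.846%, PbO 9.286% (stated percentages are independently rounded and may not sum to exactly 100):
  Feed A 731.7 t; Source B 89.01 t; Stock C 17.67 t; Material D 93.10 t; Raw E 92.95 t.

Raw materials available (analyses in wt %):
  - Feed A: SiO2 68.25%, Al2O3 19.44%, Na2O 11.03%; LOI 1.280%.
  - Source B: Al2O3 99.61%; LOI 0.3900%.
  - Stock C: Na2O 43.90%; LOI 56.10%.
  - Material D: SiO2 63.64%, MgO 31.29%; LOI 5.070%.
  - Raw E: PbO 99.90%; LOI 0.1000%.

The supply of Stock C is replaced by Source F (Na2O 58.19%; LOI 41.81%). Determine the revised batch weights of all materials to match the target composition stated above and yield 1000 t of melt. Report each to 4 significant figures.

The whole derivation maintains full float precision from first step to last — the intermediate values are printed (rounded to 4 significant figures) on the page; a single rounding produces every reported figure — the derived quantities are computed at full float precision (net glass mass, the five compositions, ignition loss, the totals, yield) from the weighed amounts for 1000 t of glass, as set out in question or answer.
Target oxide masses per 1000 t melt:
  SiO2: 55.86% × 1000 = 558.6 t
  Al2O3: 23.09% × 1000 = 230.9 t
  MgO: 2.913% × 1000 = 29.13 t
  Na2O: 8.846% × 1000 = 88.46 t
  PbO: 9.286% × 1000 = 92.86 t
Verifying the oxide balance from the weights as reported, against the basis in use (every target is met by its sum exact up to rounding of places):
  SiO2: 731.7·0.6825 + 93.10·0.6364 = 558.6 t (target 558.6 t)
  Al2O3: 731.7·0.1944 + 89.01·0.9961 = 230.9 t (target 230.9 t)
  MgO: 93.10·0.3129 = 29.13 t (target 29.13 t)
  Na2O: 731.7·0.1103 + 13.33·0.5819 = 88.46 t (target 88.46 t)
  PbO: 92.95·0.9990 = 92.86 t (target 92.86 t)
Auditing the glass mass value: Σ batch − LOI loss = 1000 t (summing oxide targets gives 1000 t; stated basis 1000 t — any gap is answer rounding).
Whole-batch sum: Σ batch = 1020 t; LOI loss = Σ batch·LOI = 20.10 t; glass ÷ batch gives a yield of 98.03%.

Revised batch per 1000 t melt:
  Feed A: 731.7 t
  Source B: 89.01 t
  Source F: 13.33 t
  Material D: 93.10 t
  Raw E: 92.95 t
Total batch = 1020 t; LOI loss = 20.10 t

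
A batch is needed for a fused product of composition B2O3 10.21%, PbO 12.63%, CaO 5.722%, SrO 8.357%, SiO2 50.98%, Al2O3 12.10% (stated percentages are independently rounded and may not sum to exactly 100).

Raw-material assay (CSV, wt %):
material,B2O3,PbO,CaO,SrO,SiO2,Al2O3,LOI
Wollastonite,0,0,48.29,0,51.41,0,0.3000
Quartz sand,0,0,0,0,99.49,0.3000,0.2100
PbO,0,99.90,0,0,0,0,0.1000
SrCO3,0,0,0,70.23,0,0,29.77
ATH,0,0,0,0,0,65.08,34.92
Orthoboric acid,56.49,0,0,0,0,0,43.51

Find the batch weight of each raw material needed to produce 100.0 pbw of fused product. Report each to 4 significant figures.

Full float precision is maintained end to end — values along the way are shown (rounded to 4 significant figures) in the working — every reported value sees exactly one rounding; the derived quantities (yield, net glass mass, totals, ignition loss, six oxide percentages) are re-derived from the batch weights at 100.0 pbw of glass in full precision as they appear in question or answer.
Target oxide masses per 100.0 pbw fused product:
  B2O3: 10.21% × 100.0 = 10.21 pbw
  PbO: 12.63% × 100.0 = 12.63 pbw
  CaO: 5.722% × 100.0 = 5.722 pbw
  SrO: 8.357% × 100.0 = 8.357 pbw
  SiO2: 50.98% × 100.0 = 50.98 pbw
  Al2O3: 12.10% × 100.0 = 12.10 pbw
Mass-balance tally per oxide using the reported weights, under the basis named above (every target is met by its sum once rounding is allowed for):
  B2O3: 18.07·0.5649 = 10.21 pbw (target 10.21 pbw)
  PbO: 12.64·0.9990 = 12.63 pbw (target 12.63 pbw)
  CaO: 11.85·0.4829 = 5.722 pbw (target 5.722 pbw)
  SrO: 11.90·0.7023 = 8.357 pbw (target 8.357 pbw)
  SiO2: 11.85·0.5141 + 45.12·0.9949 = 50.98 pbw (target 50.98 pbw)
  Al2O3: 45.12·0.003000 + 18.38·0.6508 = 12.10 pbw (target 12.10 pbw)
Glass-mass bookkeeping: the batch minus its LOI: 99.99 pbw (oxide target masses add up to 100.0 pbw; the stated basis being 100.0 pbw — differing by rounding only).
Whole-batch sum: Σ batch = 118.0 pbw; ignition loss, Σ(batch × LOI) = 17.97 pbw; yield = glass ÷ total batch = 84.77%.

Batch per 100.0 pbw fused product:
  Wollastonite: 11.85 pbw
  Quartz sand: 45.12 pbw
  PbO: 12.64 pbw
  SrCO3: 11.90 pbw
  ATH: 18.38 pbw
  Orthoboric acid: 18.07 pbw
Total batch = 118.0 pbw; LOI loss = 17.97 pbw; yield = 84.77%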